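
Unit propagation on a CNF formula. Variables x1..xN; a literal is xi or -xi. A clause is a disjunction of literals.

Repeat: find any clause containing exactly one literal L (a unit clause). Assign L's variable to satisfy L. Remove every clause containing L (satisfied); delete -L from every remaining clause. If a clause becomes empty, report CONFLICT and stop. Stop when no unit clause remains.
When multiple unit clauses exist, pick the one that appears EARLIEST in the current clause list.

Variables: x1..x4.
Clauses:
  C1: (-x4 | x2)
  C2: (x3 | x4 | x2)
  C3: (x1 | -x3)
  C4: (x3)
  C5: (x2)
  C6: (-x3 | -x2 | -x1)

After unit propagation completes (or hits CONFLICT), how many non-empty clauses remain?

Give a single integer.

unit clause [3] forces x3=T; simplify:
  drop -3 from [1, -3] -> [1]
  drop -3 from [-3, -2, -1] -> [-2, -1]
  satisfied 2 clause(s); 4 remain; assigned so far: [3]
unit clause [1] forces x1=T; simplify:
  drop -1 from [-2, -1] -> [-2]
  satisfied 1 clause(s); 3 remain; assigned so far: [1, 3]
unit clause [2] forces x2=T; simplify:
  drop -2 from [-2] -> [] (empty!)
  satisfied 2 clause(s); 1 remain; assigned so far: [1, 2, 3]
CONFLICT (empty clause)

Answer: 0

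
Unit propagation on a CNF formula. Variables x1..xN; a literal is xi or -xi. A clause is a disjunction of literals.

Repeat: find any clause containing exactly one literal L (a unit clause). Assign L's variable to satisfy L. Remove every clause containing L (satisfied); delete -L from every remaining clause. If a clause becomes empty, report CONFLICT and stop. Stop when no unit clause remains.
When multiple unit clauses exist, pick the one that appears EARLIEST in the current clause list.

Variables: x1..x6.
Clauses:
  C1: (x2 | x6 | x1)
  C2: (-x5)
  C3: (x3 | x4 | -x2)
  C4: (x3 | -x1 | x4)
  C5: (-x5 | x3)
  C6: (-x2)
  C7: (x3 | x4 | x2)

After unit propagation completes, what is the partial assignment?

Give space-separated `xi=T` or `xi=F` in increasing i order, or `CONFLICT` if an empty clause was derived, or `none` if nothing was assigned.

unit clause [-5] forces x5=F; simplify:
  satisfied 2 clause(s); 5 remain; assigned so far: [5]
unit clause [-2] forces x2=F; simplify:
  drop 2 from [2, 6, 1] -> [6, 1]
  drop 2 from [3, 4, 2] -> [3, 4]
  satisfied 2 clause(s); 3 remain; assigned so far: [2, 5]

Answer: x2=F x5=F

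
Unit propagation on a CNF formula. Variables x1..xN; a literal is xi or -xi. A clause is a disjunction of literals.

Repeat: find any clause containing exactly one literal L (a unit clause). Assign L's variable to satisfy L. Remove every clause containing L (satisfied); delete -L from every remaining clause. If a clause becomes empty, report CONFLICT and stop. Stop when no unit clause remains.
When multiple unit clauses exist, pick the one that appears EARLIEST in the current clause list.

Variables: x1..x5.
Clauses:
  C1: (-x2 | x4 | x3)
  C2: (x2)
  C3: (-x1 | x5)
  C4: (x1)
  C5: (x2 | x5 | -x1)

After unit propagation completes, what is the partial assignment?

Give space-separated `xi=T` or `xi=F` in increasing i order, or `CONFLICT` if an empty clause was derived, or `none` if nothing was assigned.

Answer: x1=T x2=T x5=T

Derivation:
unit clause [2] forces x2=T; simplify:
  drop -2 from [-2, 4, 3] -> [4, 3]
  satisfied 2 clause(s); 3 remain; assigned so far: [2]
unit clause [1] forces x1=T; simplify:
  drop -1 from [-1, 5] -> [5]
  satisfied 1 clause(s); 2 remain; assigned so far: [1, 2]
unit clause [5] forces x5=T; simplify:
  satisfied 1 clause(s); 1 remain; assigned so far: [1, 2, 5]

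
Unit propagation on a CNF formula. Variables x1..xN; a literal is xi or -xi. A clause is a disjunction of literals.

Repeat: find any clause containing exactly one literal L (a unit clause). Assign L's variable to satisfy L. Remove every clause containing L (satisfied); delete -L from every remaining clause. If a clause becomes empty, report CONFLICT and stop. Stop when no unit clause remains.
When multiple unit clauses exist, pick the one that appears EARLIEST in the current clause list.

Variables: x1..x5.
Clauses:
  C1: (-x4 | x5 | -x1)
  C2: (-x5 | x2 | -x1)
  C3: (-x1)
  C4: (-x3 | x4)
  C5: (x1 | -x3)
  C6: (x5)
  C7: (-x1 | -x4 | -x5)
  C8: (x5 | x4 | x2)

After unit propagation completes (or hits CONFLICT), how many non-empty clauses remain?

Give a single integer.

unit clause [-1] forces x1=F; simplify:
  drop 1 from [1, -3] -> [-3]
  satisfied 4 clause(s); 4 remain; assigned so far: [1]
unit clause [-3] forces x3=F; simplify:
  satisfied 2 clause(s); 2 remain; assigned so far: [1, 3]
unit clause [5] forces x5=T; simplify:
  satisfied 2 clause(s); 0 remain; assigned so far: [1, 3, 5]

Answer: 0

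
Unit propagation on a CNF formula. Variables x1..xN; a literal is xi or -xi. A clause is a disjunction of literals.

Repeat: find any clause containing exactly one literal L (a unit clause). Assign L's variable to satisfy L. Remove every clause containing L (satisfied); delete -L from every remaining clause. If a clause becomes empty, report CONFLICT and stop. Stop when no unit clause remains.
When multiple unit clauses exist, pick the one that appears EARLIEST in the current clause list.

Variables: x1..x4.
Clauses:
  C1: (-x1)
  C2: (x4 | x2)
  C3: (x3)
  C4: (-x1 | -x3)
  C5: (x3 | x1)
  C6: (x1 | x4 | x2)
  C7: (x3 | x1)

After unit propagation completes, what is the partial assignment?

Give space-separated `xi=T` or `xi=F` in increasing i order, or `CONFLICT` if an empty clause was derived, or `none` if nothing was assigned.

unit clause [-1] forces x1=F; simplify:
  drop 1 from [3, 1] -> [3]
  drop 1 from [1, 4, 2] -> [4, 2]
  drop 1 from [3, 1] -> [3]
  satisfied 2 clause(s); 5 remain; assigned so far: [1]
unit clause [3] forces x3=T; simplify:
  satisfied 3 clause(s); 2 remain; assigned so far: [1, 3]

Answer: x1=F x3=T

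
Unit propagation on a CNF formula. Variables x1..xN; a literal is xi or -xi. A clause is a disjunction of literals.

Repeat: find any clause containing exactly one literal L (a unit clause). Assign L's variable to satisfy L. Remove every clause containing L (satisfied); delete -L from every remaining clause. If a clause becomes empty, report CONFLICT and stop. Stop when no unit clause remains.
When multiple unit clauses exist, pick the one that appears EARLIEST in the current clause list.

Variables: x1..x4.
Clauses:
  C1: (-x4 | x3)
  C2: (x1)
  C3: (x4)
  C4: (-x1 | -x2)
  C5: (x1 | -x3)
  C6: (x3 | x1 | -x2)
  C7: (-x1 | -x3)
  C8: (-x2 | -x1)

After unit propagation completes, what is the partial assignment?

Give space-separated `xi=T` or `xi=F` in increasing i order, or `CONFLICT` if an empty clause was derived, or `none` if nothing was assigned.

Answer: CONFLICT

Derivation:
unit clause [1] forces x1=T; simplify:
  drop -1 from [-1, -2] -> [-2]
  drop -1 from [-1, -3] -> [-3]
  drop -1 from [-2, -1] -> [-2]
  satisfied 3 clause(s); 5 remain; assigned so far: [1]
unit clause [4] forces x4=T; simplify:
  drop -4 from [-4, 3] -> [3]
  satisfied 1 clause(s); 4 remain; assigned so far: [1, 4]
unit clause [3] forces x3=T; simplify:
  drop -3 from [-3] -> [] (empty!)
  satisfied 1 clause(s); 3 remain; assigned so far: [1, 3, 4]
CONFLICT (empty clause)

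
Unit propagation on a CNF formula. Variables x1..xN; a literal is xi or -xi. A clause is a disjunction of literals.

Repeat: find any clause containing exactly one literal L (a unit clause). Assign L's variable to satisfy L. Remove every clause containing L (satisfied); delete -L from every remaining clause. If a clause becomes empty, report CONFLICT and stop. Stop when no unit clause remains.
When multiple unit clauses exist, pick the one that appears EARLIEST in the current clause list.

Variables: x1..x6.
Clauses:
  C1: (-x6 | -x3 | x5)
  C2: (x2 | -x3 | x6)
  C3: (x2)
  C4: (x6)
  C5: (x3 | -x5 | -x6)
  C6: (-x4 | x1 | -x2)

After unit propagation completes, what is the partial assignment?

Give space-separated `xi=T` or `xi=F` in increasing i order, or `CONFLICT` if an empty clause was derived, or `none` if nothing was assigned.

Answer: x2=T x6=T

Derivation:
unit clause [2] forces x2=T; simplify:
  drop -2 from [-4, 1, -2] -> [-4, 1]
  satisfied 2 clause(s); 4 remain; assigned so far: [2]
unit clause [6] forces x6=T; simplify:
  drop -6 from [-6, -3, 5] -> [-3, 5]
  drop -6 from [3, -5, -6] -> [3, -5]
  satisfied 1 clause(s); 3 remain; assigned so far: [2, 6]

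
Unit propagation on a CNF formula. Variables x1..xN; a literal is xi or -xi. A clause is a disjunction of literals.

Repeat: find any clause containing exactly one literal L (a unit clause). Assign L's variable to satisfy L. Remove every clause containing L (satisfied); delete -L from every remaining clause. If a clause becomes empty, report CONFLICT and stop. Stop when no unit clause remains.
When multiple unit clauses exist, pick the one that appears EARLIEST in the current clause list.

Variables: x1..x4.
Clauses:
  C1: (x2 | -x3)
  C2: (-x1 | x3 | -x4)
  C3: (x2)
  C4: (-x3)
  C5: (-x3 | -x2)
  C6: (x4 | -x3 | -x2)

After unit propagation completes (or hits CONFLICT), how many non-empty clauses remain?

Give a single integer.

unit clause [2] forces x2=T; simplify:
  drop -2 from [-3, -2] -> [-3]
  drop -2 from [4, -3, -2] -> [4, -3]
  satisfied 2 clause(s); 4 remain; assigned so far: [2]
unit clause [-3] forces x3=F; simplify:
  drop 3 from [-1, 3, -4] -> [-1, -4]
  satisfied 3 clause(s); 1 remain; assigned so far: [2, 3]

Answer: 1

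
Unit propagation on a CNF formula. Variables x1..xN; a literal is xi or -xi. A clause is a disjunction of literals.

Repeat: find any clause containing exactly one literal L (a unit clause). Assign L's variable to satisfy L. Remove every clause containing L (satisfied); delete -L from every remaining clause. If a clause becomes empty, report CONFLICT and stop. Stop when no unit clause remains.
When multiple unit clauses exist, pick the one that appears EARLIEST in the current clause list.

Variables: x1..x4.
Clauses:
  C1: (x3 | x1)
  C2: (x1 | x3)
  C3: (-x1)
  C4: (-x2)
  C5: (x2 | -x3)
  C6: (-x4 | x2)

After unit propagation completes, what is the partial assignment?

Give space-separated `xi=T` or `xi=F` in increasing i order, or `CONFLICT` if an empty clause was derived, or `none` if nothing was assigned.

Answer: CONFLICT

Derivation:
unit clause [-1] forces x1=F; simplify:
  drop 1 from [3, 1] -> [3]
  drop 1 from [1, 3] -> [3]
  satisfied 1 clause(s); 5 remain; assigned so far: [1]
unit clause [3] forces x3=T; simplify:
  drop -3 from [2, -3] -> [2]
  satisfied 2 clause(s); 3 remain; assigned so far: [1, 3]
unit clause [-2] forces x2=F; simplify:
  drop 2 from [2] -> [] (empty!)
  drop 2 from [-4, 2] -> [-4]
  satisfied 1 clause(s); 2 remain; assigned so far: [1, 2, 3]
CONFLICT (empty clause)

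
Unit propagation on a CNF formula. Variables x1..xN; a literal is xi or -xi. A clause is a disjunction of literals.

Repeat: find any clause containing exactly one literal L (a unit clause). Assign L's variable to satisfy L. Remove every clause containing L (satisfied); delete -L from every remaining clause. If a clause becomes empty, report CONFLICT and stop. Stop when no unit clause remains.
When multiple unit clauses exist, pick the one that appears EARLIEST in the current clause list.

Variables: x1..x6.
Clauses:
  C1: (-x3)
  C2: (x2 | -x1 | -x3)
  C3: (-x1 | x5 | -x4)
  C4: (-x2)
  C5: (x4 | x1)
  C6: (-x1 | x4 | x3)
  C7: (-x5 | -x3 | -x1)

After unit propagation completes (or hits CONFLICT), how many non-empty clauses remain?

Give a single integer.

unit clause [-3] forces x3=F; simplify:
  drop 3 from [-1, 4, 3] -> [-1, 4]
  satisfied 3 clause(s); 4 remain; assigned so far: [3]
unit clause [-2] forces x2=F; simplify:
  satisfied 1 clause(s); 3 remain; assigned so far: [2, 3]

Answer: 3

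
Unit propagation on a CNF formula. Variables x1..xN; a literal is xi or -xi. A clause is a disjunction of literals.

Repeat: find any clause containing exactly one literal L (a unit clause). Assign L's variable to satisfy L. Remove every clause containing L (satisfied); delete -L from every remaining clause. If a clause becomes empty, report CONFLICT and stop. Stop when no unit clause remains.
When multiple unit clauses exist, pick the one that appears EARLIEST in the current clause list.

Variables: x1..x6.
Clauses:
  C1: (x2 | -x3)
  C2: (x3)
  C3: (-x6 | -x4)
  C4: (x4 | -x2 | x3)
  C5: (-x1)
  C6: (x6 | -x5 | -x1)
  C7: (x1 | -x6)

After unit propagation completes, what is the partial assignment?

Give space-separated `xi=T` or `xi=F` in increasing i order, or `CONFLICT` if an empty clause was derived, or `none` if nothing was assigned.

Answer: x1=F x2=T x3=T x6=F

Derivation:
unit clause [3] forces x3=T; simplify:
  drop -3 from [2, -3] -> [2]
  satisfied 2 clause(s); 5 remain; assigned so far: [3]
unit clause [2] forces x2=T; simplify:
  satisfied 1 clause(s); 4 remain; assigned so far: [2, 3]
unit clause [-1] forces x1=F; simplify:
  drop 1 from [1, -6] -> [-6]
  satisfied 2 clause(s); 2 remain; assigned so far: [1, 2, 3]
unit clause [-6] forces x6=F; simplify:
  satisfied 2 clause(s); 0 remain; assigned so far: [1, 2, 3, 6]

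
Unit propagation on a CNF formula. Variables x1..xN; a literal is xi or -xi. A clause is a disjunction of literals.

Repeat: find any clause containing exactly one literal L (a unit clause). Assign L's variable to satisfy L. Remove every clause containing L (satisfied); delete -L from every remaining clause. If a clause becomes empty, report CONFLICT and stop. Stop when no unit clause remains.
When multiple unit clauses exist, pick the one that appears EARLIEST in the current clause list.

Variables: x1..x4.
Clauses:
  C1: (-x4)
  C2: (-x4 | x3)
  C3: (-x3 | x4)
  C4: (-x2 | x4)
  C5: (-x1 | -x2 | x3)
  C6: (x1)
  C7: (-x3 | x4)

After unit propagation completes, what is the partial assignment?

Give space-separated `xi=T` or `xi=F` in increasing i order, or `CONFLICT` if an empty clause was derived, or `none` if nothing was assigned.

Answer: x1=T x2=F x3=F x4=F

Derivation:
unit clause [-4] forces x4=F; simplify:
  drop 4 from [-3, 4] -> [-3]
  drop 4 from [-2, 4] -> [-2]
  drop 4 from [-3, 4] -> [-3]
  satisfied 2 clause(s); 5 remain; assigned so far: [4]
unit clause [-3] forces x3=F; simplify:
  drop 3 from [-1, -2, 3] -> [-1, -2]
  satisfied 2 clause(s); 3 remain; assigned so far: [3, 4]
unit clause [-2] forces x2=F; simplify:
  satisfied 2 clause(s); 1 remain; assigned so far: [2, 3, 4]
unit clause [1] forces x1=T; simplify:
  satisfied 1 clause(s); 0 remain; assigned so far: [1, 2, 3, 4]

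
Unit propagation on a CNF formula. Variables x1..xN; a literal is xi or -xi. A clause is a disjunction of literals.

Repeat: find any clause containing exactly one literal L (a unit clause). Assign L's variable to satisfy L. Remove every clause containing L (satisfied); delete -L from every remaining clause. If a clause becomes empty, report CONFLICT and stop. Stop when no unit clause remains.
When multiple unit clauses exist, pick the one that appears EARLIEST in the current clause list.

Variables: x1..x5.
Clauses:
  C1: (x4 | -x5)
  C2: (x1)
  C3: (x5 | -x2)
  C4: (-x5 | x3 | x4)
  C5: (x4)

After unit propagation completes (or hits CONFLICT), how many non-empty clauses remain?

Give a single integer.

Answer: 1

Derivation:
unit clause [1] forces x1=T; simplify:
  satisfied 1 clause(s); 4 remain; assigned so far: [1]
unit clause [4] forces x4=T; simplify:
  satisfied 3 clause(s); 1 remain; assigned so far: [1, 4]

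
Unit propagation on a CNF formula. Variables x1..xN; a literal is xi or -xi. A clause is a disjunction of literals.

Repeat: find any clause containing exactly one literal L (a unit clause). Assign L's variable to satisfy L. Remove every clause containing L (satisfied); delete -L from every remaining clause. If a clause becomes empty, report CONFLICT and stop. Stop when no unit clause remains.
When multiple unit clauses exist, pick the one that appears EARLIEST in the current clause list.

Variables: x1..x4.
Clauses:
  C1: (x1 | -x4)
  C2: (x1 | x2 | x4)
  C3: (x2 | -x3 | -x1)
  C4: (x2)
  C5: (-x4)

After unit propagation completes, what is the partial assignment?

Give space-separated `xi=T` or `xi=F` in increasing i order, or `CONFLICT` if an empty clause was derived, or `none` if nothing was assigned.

Answer: x2=T x4=F

Derivation:
unit clause [2] forces x2=T; simplify:
  satisfied 3 clause(s); 2 remain; assigned so far: [2]
unit clause [-4] forces x4=F; simplify:
  satisfied 2 clause(s); 0 remain; assigned so far: [2, 4]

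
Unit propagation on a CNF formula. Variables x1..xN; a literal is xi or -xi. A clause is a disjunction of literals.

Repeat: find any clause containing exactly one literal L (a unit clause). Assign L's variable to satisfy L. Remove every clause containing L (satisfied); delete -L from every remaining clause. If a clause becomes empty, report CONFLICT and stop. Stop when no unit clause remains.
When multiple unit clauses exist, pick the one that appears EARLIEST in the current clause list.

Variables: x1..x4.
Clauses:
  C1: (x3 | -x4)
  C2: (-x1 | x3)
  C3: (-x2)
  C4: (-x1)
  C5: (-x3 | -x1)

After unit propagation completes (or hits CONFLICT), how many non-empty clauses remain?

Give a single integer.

unit clause [-2] forces x2=F; simplify:
  satisfied 1 clause(s); 4 remain; assigned so far: [2]
unit clause [-1] forces x1=F; simplify:
  satisfied 3 clause(s); 1 remain; assigned so far: [1, 2]

Answer: 1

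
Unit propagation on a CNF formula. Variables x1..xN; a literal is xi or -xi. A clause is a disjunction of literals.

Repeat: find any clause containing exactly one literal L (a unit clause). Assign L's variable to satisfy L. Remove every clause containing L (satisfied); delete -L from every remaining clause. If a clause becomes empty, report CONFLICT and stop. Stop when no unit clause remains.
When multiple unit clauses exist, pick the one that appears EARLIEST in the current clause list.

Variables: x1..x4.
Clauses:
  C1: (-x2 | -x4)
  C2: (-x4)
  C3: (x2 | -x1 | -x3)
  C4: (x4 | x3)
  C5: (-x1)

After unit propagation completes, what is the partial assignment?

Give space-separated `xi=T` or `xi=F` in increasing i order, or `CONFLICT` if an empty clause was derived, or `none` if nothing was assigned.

unit clause [-4] forces x4=F; simplify:
  drop 4 from [4, 3] -> [3]
  satisfied 2 clause(s); 3 remain; assigned so far: [4]
unit clause [3] forces x3=T; simplify:
  drop -3 from [2, -1, -3] -> [2, -1]
  satisfied 1 clause(s); 2 remain; assigned so far: [3, 4]
unit clause [-1] forces x1=F; simplify:
  satisfied 2 clause(s); 0 remain; assigned so far: [1, 3, 4]

Answer: x1=F x3=T x4=F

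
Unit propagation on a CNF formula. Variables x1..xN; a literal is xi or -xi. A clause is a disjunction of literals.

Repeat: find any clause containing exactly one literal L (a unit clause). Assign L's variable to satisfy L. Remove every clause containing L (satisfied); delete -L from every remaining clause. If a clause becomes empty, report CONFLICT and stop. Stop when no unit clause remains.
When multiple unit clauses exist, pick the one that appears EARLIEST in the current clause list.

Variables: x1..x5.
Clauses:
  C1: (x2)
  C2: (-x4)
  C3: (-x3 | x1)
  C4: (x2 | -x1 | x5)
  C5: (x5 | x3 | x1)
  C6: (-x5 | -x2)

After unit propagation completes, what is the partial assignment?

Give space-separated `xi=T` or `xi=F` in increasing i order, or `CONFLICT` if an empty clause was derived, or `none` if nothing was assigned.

unit clause [2] forces x2=T; simplify:
  drop -2 from [-5, -2] -> [-5]
  satisfied 2 clause(s); 4 remain; assigned so far: [2]
unit clause [-4] forces x4=F; simplify:
  satisfied 1 clause(s); 3 remain; assigned so far: [2, 4]
unit clause [-5] forces x5=F; simplify:
  drop 5 from [5, 3, 1] -> [3, 1]
  satisfied 1 clause(s); 2 remain; assigned so far: [2, 4, 5]

Answer: x2=T x4=F x5=F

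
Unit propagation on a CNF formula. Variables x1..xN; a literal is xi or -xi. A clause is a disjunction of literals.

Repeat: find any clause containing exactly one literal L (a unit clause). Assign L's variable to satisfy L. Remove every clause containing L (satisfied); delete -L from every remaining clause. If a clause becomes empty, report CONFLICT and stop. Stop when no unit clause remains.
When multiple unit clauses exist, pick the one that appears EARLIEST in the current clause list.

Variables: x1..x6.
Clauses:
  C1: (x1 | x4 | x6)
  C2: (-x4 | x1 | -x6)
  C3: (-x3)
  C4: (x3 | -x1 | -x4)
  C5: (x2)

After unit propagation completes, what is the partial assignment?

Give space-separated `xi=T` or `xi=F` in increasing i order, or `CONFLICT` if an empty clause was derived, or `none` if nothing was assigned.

Answer: x2=T x3=F

Derivation:
unit clause [-3] forces x3=F; simplify:
  drop 3 from [3, -1, -4] -> [-1, -4]
  satisfied 1 clause(s); 4 remain; assigned so far: [3]
unit clause [2] forces x2=T; simplify:
  satisfied 1 clause(s); 3 remain; assigned so far: [2, 3]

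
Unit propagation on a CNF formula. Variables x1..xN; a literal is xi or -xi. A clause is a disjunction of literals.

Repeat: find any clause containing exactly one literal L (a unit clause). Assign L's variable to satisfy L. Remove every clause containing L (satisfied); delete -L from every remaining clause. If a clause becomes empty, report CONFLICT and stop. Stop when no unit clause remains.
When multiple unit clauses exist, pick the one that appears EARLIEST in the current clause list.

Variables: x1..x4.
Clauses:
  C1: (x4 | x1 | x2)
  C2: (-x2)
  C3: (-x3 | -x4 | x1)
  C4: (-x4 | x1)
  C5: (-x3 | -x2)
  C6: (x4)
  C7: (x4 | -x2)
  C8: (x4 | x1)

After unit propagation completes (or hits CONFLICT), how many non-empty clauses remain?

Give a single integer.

Answer: 0

Derivation:
unit clause [-2] forces x2=F; simplify:
  drop 2 from [4, 1, 2] -> [4, 1]
  satisfied 3 clause(s); 5 remain; assigned so far: [2]
unit clause [4] forces x4=T; simplify:
  drop -4 from [-3, -4, 1] -> [-3, 1]
  drop -4 from [-4, 1] -> [1]
  satisfied 3 clause(s); 2 remain; assigned so far: [2, 4]
unit clause [1] forces x1=T; simplify:
  satisfied 2 clause(s); 0 remain; assigned so far: [1, 2, 4]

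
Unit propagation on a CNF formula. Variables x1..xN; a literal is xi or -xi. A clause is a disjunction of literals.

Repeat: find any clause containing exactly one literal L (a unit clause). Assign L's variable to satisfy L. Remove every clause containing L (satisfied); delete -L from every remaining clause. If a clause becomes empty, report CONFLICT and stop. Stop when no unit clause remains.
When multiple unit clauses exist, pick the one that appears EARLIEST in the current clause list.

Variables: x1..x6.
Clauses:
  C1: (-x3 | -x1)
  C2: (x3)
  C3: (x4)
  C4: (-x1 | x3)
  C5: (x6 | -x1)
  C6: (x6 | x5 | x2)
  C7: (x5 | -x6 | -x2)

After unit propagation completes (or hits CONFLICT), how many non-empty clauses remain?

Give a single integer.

unit clause [3] forces x3=T; simplify:
  drop -3 from [-3, -1] -> [-1]
  satisfied 2 clause(s); 5 remain; assigned so far: [3]
unit clause [-1] forces x1=F; simplify:
  satisfied 2 clause(s); 3 remain; assigned so far: [1, 3]
unit clause [4] forces x4=T; simplify:
  satisfied 1 clause(s); 2 remain; assigned so far: [1, 3, 4]

Answer: 2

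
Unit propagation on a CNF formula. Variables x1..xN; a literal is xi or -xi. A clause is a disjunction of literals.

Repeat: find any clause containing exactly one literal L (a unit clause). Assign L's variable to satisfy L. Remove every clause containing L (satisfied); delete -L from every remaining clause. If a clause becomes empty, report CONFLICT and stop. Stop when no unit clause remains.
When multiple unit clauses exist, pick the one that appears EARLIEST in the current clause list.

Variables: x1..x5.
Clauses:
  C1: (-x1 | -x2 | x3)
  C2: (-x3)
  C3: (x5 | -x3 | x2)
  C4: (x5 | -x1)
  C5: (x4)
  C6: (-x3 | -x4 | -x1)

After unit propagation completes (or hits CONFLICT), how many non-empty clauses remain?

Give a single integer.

unit clause [-3] forces x3=F; simplify:
  drop 3 from [-1, -2, 3] -> [-1, -2]
  satisfied 3 clause(s); 3 remain; assigned so far: [3]
unit clause [4] forces x4=T; simplify:
  satisfied 1 clause(s); 2 remain; assigned so far: [3, 4]

Answer: 2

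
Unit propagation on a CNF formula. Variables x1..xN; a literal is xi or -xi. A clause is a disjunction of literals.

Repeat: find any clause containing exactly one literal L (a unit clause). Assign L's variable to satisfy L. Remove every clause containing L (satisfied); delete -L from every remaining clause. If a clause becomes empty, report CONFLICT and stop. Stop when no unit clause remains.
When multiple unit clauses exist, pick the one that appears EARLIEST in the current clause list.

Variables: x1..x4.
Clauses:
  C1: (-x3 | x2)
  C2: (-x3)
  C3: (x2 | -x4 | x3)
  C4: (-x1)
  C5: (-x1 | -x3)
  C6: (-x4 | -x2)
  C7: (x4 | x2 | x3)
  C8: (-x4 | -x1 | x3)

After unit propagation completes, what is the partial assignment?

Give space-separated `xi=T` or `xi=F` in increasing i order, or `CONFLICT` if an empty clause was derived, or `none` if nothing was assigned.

unit clause [-3] forces x3=F; simplify:
  drop 3 from [2, -4, 3] -> [2, -4]
  drop 3 from [4, 2, 3] -> [4, 2]
  drop 3 from [-4, -1, 3] -> [-4, -1]
  satisfied 3 clause(s); 5 remain; assigned so far: [3]
unit clause [-1] forces x1=F; simplify:
  satisfied 2 clause(s); 3 remain; assigned so far: [1, 3]

Answer: x1=F x3=F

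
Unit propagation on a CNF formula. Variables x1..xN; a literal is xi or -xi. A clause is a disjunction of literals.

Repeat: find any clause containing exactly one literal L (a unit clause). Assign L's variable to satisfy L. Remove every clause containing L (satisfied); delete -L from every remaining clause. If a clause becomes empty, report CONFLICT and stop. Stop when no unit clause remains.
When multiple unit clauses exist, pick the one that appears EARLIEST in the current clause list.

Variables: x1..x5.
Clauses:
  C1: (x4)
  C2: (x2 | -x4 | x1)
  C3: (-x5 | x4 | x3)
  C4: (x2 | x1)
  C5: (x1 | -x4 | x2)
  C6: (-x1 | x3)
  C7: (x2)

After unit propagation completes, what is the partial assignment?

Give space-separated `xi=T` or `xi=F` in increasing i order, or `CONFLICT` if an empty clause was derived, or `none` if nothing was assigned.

Answer: x2=T x4=T

Derivation:
unit clause [4] forces x4=T; simplify:
  drop -4 from [2, -4, 1] -> [2, 1]
  drop -4 from [1, -4, 2] -> [1, 2]
  satisfied 2 clause(s); 5 remain; assigned so far: [4]
unit clause [2] forces x2=T; simplify:
  satisfied 4 clause(s); 1 remain; assigned so far: [2, 4]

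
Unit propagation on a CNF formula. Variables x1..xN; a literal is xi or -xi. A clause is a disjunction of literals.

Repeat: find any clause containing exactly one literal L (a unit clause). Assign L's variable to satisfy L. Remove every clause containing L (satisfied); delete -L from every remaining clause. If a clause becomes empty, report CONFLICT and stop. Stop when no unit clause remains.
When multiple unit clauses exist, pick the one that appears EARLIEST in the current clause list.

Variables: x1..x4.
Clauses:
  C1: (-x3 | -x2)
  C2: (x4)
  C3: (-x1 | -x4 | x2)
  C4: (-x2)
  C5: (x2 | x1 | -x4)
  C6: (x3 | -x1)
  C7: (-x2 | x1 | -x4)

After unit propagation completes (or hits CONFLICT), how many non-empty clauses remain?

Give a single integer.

Answer: 0

Derivation:
unit clause [4] forces x4=T; simplify:
  drop -4 from [-1, -4, 2] -> [-1, 2]
  drop -4 from [2, 1, -4] -> [2, 1]
  drop -4 from [-2, 1, -4] -> [-2, 1]
  satisfied 1 clause(s); 6 remain; assigned so far: [4]
unit clause [-2] forces x2=F; simplify:
  drop 2 from [-1, 2] -> [-1]
  drop 2 from [2, 1] -> [1]
  satisfied 3 clause(s); 3 remain; assigned so far: [2, 4]
unit clause [-1] forces x1=F; simplify:
  drop 1 from [1] -> [] (empty!)
  satisfied 2 clause(s); 1 remain; assigned so far: [1, 2, 4]
CONFLICT (empty clause)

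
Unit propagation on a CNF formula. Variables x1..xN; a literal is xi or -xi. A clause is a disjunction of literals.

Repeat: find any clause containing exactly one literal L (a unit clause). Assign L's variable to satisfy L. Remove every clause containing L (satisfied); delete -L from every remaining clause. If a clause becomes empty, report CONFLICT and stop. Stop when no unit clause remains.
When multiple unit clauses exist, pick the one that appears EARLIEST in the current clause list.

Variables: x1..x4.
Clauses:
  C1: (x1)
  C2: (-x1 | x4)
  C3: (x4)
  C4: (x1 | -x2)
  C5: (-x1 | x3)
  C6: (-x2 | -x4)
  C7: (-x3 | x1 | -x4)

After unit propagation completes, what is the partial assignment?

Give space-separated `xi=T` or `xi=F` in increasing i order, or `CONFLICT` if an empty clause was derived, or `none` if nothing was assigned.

Answer: x1=T x2=F x3=T x4=T

Derivation:
unit clause [1] forces x1=T; simplify:
  drop -1 from [-1, 4] -> [4]
  drop -1 from [-1, 3] -> [3]
  satisfied 3 clause(s); 4 remain; assigned so far: [1]
unit clause [4] forces x4=T; simplify:
  drop -4 from [-2, -4] -> [-2]
  satisfied 2 clause(s); 2 remain; assigned so far: [1, 4]
unit clause [3] forces x3=T; simplify:
  satisfied 1 clause(s); 1 remain; assigned so far: [1, 3, 4]
unit clause [-2] forces x2=F; simplify:
  satisfied 1 clause(s); 0 remain; assigned so far: [1, 2, 3, 4]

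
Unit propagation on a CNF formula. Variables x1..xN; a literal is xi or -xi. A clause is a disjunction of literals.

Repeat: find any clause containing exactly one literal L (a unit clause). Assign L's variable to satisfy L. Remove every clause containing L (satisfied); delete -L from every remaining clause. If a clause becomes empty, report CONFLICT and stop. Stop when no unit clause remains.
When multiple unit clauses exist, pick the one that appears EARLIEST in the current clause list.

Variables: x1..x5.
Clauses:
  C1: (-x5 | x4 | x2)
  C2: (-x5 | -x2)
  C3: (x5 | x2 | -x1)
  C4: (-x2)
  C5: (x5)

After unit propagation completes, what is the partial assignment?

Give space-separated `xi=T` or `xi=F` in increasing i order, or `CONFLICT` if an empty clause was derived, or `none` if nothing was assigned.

Answer: x2=F x4=T x5=T

Derivation:
unit clause [-2] forces x2=F; simplify:
  drop 2 from [-5, 4, 2] -> [-5, 4]
  drop 2 from [5, 2, -1] -> [5, -1]
  satisfied 2 clause(s); 3 remain; assigned so far: [2]
unit clause [5] forces x5=T; simplify:
  drop -5 from [-5, 4] -> [4]
  satisfied 2 clause(s); 1 remain; assigned so far: [2, 5]
unit clause [4] forces x4=T; simplify:
  satisfied 1 clause(s); 0 remain; assigned so far: [2, 4, 5]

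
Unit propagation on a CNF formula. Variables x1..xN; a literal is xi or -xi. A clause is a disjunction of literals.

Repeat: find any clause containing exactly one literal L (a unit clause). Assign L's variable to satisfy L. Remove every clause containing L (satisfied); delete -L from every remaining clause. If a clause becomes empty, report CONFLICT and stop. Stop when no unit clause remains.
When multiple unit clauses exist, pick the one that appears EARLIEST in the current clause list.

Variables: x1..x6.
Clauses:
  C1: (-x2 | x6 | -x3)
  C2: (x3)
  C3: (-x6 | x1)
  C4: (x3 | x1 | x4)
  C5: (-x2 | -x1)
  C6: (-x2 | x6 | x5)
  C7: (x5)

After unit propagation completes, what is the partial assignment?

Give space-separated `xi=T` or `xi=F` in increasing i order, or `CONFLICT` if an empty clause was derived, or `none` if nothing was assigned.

unit clause [3] forces x3=T; simplify:
  drop -3 from [-2, 6, -3] -> [-2, 6]
  satisfied 2 clause(s); 5 remain; assigned so far: [3]
unit clause [5] forces x5=T; simplify:
  satisfied 2 clause(s); 3 remain; assigned so far: [3, 5]

Answer: x3=T x5=T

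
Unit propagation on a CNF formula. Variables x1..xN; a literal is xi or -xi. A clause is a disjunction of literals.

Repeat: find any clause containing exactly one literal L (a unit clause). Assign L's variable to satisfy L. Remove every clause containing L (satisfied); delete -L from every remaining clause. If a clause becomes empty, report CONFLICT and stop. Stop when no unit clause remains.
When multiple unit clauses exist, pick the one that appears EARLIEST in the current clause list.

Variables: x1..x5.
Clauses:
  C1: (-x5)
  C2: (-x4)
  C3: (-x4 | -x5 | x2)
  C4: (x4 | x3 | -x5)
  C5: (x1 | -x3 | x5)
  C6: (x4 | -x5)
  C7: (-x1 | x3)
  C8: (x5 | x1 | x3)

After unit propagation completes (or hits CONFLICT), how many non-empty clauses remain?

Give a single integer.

Answer: 3

Derivation:
unit clause [-5] forces x5=F; simplify:
  drop 5 from [1, -3, 5] -> [1, -3]
  drop 5 from [5, 1, 3] -> [1, 3]
  satisfied 4 clause(s); 4 remain; assigned so far: [5]
unit clause [-4] forces x4=F; simplify:
  satisfied 1 clause(s); 3 remain; assigned so far: [4, 5]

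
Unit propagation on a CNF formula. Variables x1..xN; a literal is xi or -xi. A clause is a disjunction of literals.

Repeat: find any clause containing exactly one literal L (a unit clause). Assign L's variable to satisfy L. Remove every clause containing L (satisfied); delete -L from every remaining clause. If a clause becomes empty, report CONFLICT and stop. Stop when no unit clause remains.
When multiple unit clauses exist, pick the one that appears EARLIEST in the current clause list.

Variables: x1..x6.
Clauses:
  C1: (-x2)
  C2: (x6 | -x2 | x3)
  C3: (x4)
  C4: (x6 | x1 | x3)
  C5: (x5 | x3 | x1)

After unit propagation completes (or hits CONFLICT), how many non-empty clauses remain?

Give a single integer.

Answer: 2

Derivation:
unit clause [-2] forces x2=F; simplify:
  satisfied 2 clause(s); 3 remain; assigned so far: [2]
unit clause [4] forces x4=T; simplify:
  satisfied 1 clause(s); 2 remain; assigned so far: [2, 4]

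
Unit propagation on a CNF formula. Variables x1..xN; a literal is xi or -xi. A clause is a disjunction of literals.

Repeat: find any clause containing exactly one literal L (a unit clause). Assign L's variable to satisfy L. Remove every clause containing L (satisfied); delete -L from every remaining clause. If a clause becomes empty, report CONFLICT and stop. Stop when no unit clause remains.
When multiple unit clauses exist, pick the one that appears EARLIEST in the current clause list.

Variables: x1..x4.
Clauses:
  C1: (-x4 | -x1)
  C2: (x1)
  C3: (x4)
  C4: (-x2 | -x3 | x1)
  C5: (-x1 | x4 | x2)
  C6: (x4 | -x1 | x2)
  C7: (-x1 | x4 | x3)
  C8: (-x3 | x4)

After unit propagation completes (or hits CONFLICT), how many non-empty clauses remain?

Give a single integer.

unit clause [1] forces x1=T; simplify:
  drop -1 from [-4, -1] -> [-4]
  drop -1 from [-1, 4, 2] -> [4, 2]
  drop -1 from [4, -1, 2] -> [4, 2]
  drop -1 from [-1, 4, 3] -> [4, 3]
  satisfied 2 clause(s); 6 remain; assigned so far: [1]
unit clause [-4] forces x4=F; simplify:
  drop 4 from [4] -> [] (empty!)
  drop 4 from [4, 2] -> [2]
  drop 4 from [4, 2] -> [2]
  drop 4 from [4, 3] -> [3]
  drop 4 from [-3, 4] -> [-3]
  satisfied 1 clause(s); 5 remain; assigned so far: [1, 4]
CONFLICT (empty clause)

Answer: 4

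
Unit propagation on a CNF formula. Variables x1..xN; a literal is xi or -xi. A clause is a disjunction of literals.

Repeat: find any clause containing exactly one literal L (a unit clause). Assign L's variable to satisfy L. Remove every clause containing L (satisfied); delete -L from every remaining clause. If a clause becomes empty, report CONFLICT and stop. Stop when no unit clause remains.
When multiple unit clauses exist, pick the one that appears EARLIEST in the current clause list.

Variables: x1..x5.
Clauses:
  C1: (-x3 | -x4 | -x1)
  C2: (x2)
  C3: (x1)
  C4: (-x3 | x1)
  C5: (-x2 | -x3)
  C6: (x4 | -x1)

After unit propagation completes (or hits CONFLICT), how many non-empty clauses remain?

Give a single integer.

Answer: 0

Derivation:
unit clause [2] forces x2=T; simplify:
  drop -2 from [-2, -3] -> [-3]
  satisfied 1 clause(s); 5 remain; assigned so far: [2]
unit clause [1] forces x1=T; simplify:
  drop -1 from [-3, -4, -1] -> [-3, -4]
  drop -1 from [4, -1] -> [4]
  satisfied 2 clause(s); 3 remain; assigned so far: [1, 2]
unit clause [-3] forces x3=F; simplify:
  satisfied 2 clause(s); 1 remain; assigned so far: [1, 2, 3]
unit clause [4] forces x4=T; simplify:
  satisfied 1 clause(s); 0 remain; assigned so far: [1, 2, 3, 4]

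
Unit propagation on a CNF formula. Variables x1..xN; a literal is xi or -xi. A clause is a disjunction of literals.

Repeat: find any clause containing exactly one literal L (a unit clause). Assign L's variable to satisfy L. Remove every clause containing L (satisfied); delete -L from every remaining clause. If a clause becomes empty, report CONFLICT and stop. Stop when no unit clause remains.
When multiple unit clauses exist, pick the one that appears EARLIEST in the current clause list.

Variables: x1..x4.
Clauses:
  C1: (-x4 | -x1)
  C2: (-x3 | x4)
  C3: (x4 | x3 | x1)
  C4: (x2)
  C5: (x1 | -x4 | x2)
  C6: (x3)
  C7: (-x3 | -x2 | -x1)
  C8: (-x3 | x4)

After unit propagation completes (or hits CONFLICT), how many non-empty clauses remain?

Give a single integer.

unit clause [2] forces x2=T; simplify:
  drop -2 from [-3, -2, -1] -> [-3, -1]
  satisfied 2 clause(s); 6 remain; assigned so far: [2]
unit clause [3] forces x3=T; simplify:
  drop -3 from [-3, 4] -> [4]
  drop -3 from [-3, -1] -> [-1]
  drop -3 from [-3, 4] -> [4]
  satisfied 2 clause(s); 4 remain; assigned so far: [2, 3]
unit clause [4] forces x4=T; simplify:
  drop -4 from [-4, -1] -> [-1]
  satisfied 2 clause(s); 2 remain; assigned so far: [2, 3, 4]
unit clause [-1] forces x1=F; simplify:
  satisfied 2 clause(s); 0 remain; assigned so far: [1, 2, 3, 4]

Answer: 0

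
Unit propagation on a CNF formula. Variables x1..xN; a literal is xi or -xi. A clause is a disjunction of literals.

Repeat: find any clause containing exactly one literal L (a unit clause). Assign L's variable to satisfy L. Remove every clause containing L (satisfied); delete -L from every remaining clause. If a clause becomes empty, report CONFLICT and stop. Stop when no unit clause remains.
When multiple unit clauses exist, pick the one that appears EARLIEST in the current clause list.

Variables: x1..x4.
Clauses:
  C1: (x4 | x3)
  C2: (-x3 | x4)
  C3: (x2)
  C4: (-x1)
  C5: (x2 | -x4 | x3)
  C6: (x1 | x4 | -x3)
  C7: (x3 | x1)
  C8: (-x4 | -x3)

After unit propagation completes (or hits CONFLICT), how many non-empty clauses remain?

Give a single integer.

unit clause [2] forces x2=T; simplify:
  satisfied 2 clause(s); 6 remain; assigned so far: [2]
unit clause [-1] forces x1=F; simplify:
  drop 1 from [1, 4, -3] -> [4, -3]
  drop 1 from [3, 1] -> [3]
  satisfied 1 clause(s); 5 remain; assigned so far: [1, 2]
unit clause [3] forces x3=T; simplify:
  drop -3 from [-3, 4] -> [4]
  drop -3 from [4, -3] -> [4]
  drop -3 from [-4, -3] -> [-4]
  satisfied 2 clause(s); 3 remain; assigned so far: [1, 2, 3]
unit clause [4] forces x4=T; simplify:
  drop -4 from [-4] -> [] (empty!)
  satisfied 2 clause(s); 1 remain; assigned so far: [1, 2, 3, 4]
CONFLICT (empty clause)

Answer: 0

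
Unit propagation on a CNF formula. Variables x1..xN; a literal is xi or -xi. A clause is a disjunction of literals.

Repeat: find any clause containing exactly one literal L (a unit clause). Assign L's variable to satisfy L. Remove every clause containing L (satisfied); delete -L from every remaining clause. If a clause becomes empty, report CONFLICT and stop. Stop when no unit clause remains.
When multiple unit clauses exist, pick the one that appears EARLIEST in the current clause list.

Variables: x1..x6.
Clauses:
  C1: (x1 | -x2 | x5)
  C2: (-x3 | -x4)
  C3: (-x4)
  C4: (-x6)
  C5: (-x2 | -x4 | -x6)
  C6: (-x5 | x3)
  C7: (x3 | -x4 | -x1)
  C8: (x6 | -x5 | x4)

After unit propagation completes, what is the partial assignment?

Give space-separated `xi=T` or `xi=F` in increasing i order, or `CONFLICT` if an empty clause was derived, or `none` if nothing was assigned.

unit clause [-4] forces x4=F; simplify:
  drop 4 from [6, -5, 4] -> [6, -5]
  satisfied 4 clause(s); 4 remain; assigned so far: [4]
unit clause [-6] forces x6=F; simplify:
  drop 6 from [6, -5] -> [-5]
  satisfied 1 clause(s); 3 remain; assigned so far: [4, 6]
unit clause [-5] forces x5=F; simplify:
  drop 5 from [1, -2, 5] -> [1, -2]
  satisfied 2 clause(s); 1 remain; assigned so far: [4, 5, 6]

Answer: x4=F x5=F x6=F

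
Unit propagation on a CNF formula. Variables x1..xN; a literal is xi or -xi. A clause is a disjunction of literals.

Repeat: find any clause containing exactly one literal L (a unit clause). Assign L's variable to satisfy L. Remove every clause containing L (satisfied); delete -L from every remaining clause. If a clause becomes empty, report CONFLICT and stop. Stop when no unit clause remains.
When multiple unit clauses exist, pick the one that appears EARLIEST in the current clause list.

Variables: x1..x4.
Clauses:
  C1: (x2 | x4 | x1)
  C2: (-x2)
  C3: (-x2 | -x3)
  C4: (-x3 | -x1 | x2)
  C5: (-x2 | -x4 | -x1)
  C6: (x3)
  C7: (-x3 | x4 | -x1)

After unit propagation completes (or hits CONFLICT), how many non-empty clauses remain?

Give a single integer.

Answer: 0

Derivation:
unit clause [-2] forces x2=F; simplify:
  drop 2 from [2, 4, 1] -> [4, 1]
  drop 2 from [-3, -1, 2] -> [-3, -1]
  satisfied 3 clause(s); 4 remain; assigned so far: [2]
unit clause [3] forces x3=T; simplify:
  drop -3 from [-3, -1] -> [-1]
  drop -3 from [-3, 4, -1] -> [4, -1]
  satisfied 1 clause(s); 3 remain; assigned so far: [2, 3]
unit clause [-1] forces x1=F; simplify:
  drop 1 from [4, 1] -> [4]
  satisfied 2 clause(s); 1 remain; assigned so far: [1, 2, 3]
unit clause [4] forces x4=T; simplify:
  satisfied 1 clause(s); 0 remain; assigned so far: [1, 2, 3, 4]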